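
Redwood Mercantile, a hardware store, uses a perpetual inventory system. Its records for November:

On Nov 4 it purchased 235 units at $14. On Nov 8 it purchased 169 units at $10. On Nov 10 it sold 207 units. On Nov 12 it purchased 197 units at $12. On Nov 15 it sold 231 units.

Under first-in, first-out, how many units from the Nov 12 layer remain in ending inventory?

163

Nov 10, 207 sold [FIFO — oldest first]: 207 @ $14 = $2,898
Nov 15, 231 sold [FIFO — oldest first]: 28 @ $14 + 169 @ $10 + 34 @ $12 = $2,490
Total COGS = $2,898 + $2,490 = $5,388
Ending inventory: 163 @ $12 = $1,956
Check: goods available $7,344 = COGS $5,388 + ending $1,956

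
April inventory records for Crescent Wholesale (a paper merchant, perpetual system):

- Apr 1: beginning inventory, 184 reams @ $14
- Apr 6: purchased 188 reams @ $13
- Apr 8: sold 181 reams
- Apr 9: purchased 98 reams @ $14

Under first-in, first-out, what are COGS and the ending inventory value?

Apr 8, 181 sold [FIFO — oldest first]: 181 @ $14 = $2,534
Ending inventory: 3 @ $14 + 188 @ $13 + 98 @ $14 = $3,858
Check: goods available $6,392 = COGS $2,534 + ending $3,858

COGS = $2,534; ending inventory = $3,858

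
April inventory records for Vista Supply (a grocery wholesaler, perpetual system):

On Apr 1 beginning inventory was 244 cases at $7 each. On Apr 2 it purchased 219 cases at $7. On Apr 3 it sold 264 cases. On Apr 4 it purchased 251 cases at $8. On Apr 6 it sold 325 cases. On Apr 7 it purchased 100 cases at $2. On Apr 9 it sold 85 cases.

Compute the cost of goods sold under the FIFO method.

COGS = $4,929

Apr 3, 264 sold [FIFO — oldest first]: 244 @ $7 + 20 @ $7 = $1,848
Apr 6, 325 sold [FIFO — oldest first]: 199 @ $7 + 126 @ $8 = $2,401
Apr 9, 85 sold [FIFO — oldest first]: 85 @ $8 = $680
Total COGS = $1,848 + $2,401 + $680 = $4,929
Ending inventory: 40 @ $8 + 100 @ $2 = $520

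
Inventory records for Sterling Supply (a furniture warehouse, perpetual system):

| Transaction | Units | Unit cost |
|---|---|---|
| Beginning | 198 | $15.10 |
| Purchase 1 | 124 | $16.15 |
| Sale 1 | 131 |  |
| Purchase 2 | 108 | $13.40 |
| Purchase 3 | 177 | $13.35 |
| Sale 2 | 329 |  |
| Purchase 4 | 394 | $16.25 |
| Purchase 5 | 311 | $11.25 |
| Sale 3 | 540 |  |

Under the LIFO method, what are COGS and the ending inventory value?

COGS = $13,802.85; ending inventory = $4,900.95

Sale 1 (131) [LIFO — newest first]: 124 @ $16.15 + 7 @ $15.10 = $2,108.30
Sale 2 (329) [LIFO — newest first]: 177 @ $13.35 + 108 @ $13.40 + 44 @ $15.10 = $4,474.55
Sale 3 (540) [LIFO — newest first]: 311 @ $11.25 + 229 @ $16.25 = $7,220.00
Total COGS = $2,108.30 + $4,474.55 + $7,220.00 = $13,802.85
Ending inventory: 147 @ $15.10 + 165 @ $16.25 = $4,900.95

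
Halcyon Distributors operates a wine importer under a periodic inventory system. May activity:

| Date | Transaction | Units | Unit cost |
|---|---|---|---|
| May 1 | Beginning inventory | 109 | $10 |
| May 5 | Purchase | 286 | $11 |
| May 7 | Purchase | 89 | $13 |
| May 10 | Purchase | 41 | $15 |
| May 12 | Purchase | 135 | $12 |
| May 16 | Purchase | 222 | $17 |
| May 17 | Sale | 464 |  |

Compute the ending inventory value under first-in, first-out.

Ending inventory = $6,269

May 17, 464 sold [FIFO — oldest first]: 109 @ $10 + 286 @ $11 + 69 @ $13 = $5,133
Ending inventory: 20 @ $13 + 41 @ $15 + 135 @ $12 + 222 @ $17 = $6,269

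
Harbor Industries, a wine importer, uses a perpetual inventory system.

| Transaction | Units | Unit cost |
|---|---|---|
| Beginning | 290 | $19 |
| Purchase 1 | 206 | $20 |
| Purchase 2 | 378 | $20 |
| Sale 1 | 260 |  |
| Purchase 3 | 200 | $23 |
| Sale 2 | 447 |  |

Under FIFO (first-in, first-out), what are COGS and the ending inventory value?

Sale 1 (260) [FIFO — oldest first]: 260 @ $19 = $4,940
Sale 2 (447) [FIFO — oldest first]: 30 @ $19 + 206 @ $20 + 211 @ $20 = $8,910
Total COGS = $4,940 + $8,910 = $13,850
Ending inventory: 167 @ $20 + 200 @ $23 = $7,940

COGS = $13,850; ending inventory = $7,940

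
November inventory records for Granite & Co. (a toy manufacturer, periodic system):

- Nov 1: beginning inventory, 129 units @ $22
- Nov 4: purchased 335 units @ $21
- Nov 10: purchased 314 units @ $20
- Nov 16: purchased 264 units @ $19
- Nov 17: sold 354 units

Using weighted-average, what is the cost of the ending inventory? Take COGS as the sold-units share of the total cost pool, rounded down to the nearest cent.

Ending inventory = $13,977.23

Nov 17, sell 354: 354/1042 × $21,169.00 → $7,191.77
Ending inventory (cost pool remaining) = $13,977.23
Check: goods available $21,169.00 = COGS $7,191.77 + ending $13,977.23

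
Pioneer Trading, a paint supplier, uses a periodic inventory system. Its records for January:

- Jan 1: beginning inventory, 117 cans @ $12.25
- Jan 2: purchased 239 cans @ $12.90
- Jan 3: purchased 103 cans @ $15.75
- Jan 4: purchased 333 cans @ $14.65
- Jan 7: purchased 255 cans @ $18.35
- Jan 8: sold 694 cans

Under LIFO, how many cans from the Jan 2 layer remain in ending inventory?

Jan 8, 694 sold [LIFO — newest first]: 255 @ $18.35 + 333 @ $14.65 + 103 @ $15.75 + 3 @ $12.90 = $11,218.65
Ending inventory: 117 @ $12.25 + 236 @ $12.90 = $4,477.65

236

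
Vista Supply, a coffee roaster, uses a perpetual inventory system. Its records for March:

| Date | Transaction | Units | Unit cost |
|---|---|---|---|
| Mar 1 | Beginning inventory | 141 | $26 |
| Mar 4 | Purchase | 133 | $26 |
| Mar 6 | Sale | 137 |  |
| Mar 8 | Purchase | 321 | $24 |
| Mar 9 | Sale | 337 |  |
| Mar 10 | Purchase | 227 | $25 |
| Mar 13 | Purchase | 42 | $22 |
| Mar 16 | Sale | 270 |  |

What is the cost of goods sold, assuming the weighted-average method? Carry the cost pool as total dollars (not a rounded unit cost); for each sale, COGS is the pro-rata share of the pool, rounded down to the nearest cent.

COGS = $18,480.72

After Mar 1: 141 on hand, pool $3,666.00 (≈ $26.0000 each)
After Mar 4: 274 on hand, pool $7,124.00 (≈ $26.0000 each)
Mar 6, sell 137: 137/274 × $7,124.00 → $3,562.00
After Mar 8: 458 on hand, pool $11,266.00 (≈ $24.5983 each)
Mar 9, sell 337: 337/458 × $11,266.00 → $8,289.61
After Mar 10: 348 on hand, pool $8,651.39 (≈ $24.8603 each)
After Mar 13: 390 on hand, pool $9,575.39 (≈ $24.5523 each)
Mar 16, sell 270: 270/390 × $9,575.39 → $6,629.11
Total COGS = $3,562.00 + $8,289.61 + $6,629.11 = $18,480.72
Ending inventory (cost pool remaining) = $2,946.28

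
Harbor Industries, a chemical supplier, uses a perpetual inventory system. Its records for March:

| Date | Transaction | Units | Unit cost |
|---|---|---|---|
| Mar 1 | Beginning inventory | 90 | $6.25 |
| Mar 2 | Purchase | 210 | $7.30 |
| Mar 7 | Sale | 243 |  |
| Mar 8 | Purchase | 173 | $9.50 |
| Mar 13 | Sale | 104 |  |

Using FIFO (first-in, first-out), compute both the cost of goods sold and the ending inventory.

Mar 7, 243 sold [FIFO — oldest first]: 90 @ $6.25 + 153 @ $7.30 = $1,679.40
Mar 13, 104 sold [FIFO — oldest first]: 57 @ $7.30 + 47 @ $9.50 = $862.60
Total COGS = $1,679.40 + $862.60 = $2,542.00
Ending inventory: 126 @ $9.50 = $1,197.00

COGS = $2,542.00; ending inventory = $1,197.00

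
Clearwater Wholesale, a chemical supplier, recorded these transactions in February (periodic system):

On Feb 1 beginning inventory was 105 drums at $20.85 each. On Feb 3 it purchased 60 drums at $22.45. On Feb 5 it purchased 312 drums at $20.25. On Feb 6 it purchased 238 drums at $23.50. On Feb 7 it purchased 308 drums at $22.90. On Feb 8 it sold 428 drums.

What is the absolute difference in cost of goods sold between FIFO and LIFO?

$1,011.20

FIFO COGS: 105 @ $20.85 + 60 @ $22.45 + 263 @ $20.25 = $8,862.00
LIFO COGS: 308 @ $22.90 + 120 @ $23.50 = $9,873.20
Difference = |$8,862.00 − $9,873.20| = $1,011.20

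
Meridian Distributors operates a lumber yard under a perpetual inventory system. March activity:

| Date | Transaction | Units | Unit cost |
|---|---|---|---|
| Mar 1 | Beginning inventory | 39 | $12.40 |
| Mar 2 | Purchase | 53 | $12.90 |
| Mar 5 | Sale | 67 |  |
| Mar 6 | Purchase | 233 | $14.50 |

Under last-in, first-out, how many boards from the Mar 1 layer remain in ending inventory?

Mar 5, 67 sold [LIFO — newest first]: 53 @ $12.90 + 14 @ $12.40 = $857.30
Ending inventory: 25 @ $12.40 + 233 @ $14.50 = $3,688.50

25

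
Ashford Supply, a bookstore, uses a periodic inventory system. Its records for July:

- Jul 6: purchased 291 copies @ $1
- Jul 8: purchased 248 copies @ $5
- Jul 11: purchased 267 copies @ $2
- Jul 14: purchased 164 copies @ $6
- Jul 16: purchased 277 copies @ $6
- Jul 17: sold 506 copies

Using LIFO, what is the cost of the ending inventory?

Jul 17, 506 sold [LIFO — newest first]: 277 @ $6 + 164 @ $6 + 65 @ $2 = $2,776
Ending inventory: 291 @ $1 + 248 @ $5 + 202 @ $2 = $1,935
Check: goods available $4,711 = COGS $2,776 + ending $1,935

Ending inventory = $1,935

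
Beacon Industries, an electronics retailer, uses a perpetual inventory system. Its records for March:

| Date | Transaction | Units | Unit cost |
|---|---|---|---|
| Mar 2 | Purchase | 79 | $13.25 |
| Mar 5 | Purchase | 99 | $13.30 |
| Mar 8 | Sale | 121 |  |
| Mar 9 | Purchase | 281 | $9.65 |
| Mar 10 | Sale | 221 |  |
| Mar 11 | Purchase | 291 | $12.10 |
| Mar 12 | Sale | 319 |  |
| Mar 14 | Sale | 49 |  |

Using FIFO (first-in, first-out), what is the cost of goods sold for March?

Mar 8, 121 sold [FIFO — oldest first]: 79 @ $13.25 + 42 @ $13.30 = $1,605.35
Mar 10, 221 sold [FIFO — oldest first]: 57 @ $13.30 + 164 @ $9.65 = $2,340.70
Mar 12, 319 sold [FIFO — oldest first]: 117 @ $9.65 + 202 @ $12.10 = $3,573.25
Mar 14, 49 sold [FIFO — oldest first]: 49 @ $12.10 = $592.90
Total COGS = $1,605.35 + $2,340.70 + $3,573.25 + $592.90 = $8,112.20
Ending inventory: 40 @ $12.10 = $484.00

COGS = $8,112.20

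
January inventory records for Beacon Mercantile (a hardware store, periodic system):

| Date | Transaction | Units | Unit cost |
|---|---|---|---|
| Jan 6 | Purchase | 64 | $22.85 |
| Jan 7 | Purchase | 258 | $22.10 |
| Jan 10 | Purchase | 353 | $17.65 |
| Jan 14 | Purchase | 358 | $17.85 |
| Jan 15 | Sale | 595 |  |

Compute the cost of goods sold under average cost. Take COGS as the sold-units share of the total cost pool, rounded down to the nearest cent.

COGS = $11,395.97

Jan 15, sell 595: 595/1033 × $19,784.95 → $11,395.97
Ending inventory (cost pool remaining) = $8,388.98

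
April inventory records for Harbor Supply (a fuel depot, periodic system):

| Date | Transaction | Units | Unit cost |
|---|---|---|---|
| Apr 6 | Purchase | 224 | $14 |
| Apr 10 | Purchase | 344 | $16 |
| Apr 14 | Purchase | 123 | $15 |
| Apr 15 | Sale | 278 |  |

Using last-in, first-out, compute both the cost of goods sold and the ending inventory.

Apr 15, 278 sold [LIFO — newest first]: 123 @ $15 + 155 @ $16 = $4,325
Ending inventory: 224 @ $14 + 189 @ $16 = $6,160

COGS = $4,325; ending inventory = $6,160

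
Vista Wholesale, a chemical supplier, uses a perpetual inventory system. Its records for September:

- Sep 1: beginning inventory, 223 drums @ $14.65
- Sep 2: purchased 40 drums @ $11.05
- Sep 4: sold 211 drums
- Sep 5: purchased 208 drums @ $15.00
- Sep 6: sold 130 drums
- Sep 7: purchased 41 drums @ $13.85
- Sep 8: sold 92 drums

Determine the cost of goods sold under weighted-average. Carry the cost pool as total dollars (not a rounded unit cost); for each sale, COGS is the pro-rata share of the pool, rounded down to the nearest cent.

COGS = $6,244.36

After Sep 1: 223 on hand, pool $3,266.95 (≈ $14.6500 each)
After Sep 2: 263 on hand, pool $3,708.95 (≈ $14.1025 each)
Sep 4, sell 211: 211/263 × $3,708.95 → $2,975.62
After Sep 5: 260 on hand, pool $3,853.33 (≈ $14.8205 each)
Sep 6, sell 130: 130/260 × $3,853.33 → $1,926.66
After Sep 7: 171 on hand, pool $2,494.52 (≈ $14.5878 each)
Sep 8, sell 92: 92/171 × $2,494.52 → $1,342.08
Total COGS = $2,975.62 + $1,926.66 + $1,342.08 = $6,244.36
Ending inventory (cost pool remaining) = $1,152.44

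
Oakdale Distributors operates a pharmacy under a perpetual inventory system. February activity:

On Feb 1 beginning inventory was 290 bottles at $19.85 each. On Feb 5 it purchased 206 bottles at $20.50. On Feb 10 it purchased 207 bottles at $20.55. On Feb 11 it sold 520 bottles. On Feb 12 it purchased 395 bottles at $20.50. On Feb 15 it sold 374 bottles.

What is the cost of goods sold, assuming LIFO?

Feb 11, 520 sold [LIFO — newest first]: 207 @ $20.55 + 206 @ $20.50 + 107 @ $19.85 = $10,600.80
Feb 15, 374 sold [LIFO — newest first]: 374 @ $20.50 = $7,667.00
Total COGS = $10,600.80 + $7,667.00 = $18,267.80
Ending inventory: 183 @ $19.85 + 21 @ $20.50 = $4,063.05

COGS = $18,267.80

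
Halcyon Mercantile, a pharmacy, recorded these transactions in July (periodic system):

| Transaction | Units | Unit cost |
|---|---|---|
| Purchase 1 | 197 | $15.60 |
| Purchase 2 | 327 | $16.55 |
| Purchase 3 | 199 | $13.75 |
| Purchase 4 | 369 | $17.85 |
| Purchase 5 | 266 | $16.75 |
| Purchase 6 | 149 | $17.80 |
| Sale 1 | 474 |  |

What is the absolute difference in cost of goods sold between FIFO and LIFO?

$503.30

FIFO COGS: 197 @ $15.60 + 277 @ $16.55 = $7,657.55
LIFO COGS: 149 @ $17.80 + 266 @ $16.75 + 59 @ $17.85 = $8,160.85
Difference = |$7,657.55 − $8,160.85| = $503.30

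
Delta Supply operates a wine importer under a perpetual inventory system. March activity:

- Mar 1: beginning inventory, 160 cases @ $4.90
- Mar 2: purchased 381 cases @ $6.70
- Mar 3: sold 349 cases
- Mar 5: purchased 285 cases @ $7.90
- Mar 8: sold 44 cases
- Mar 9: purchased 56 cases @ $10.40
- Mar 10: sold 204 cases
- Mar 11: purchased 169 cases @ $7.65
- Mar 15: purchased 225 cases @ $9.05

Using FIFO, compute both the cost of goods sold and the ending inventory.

Mar 3, 349 sold [FIFO — oldest first]: 160 @ $4.90 + 189 @ $6.70 = $2,050.30
Mar 8, 44 sold [FIFO — oldest first]: 44 @ $6.70 = $294.80
Mar 10, 204 sold [FIFO — oldest first]: 148 @ $6.70 + 56 @ $7.90 = $1,434.00
Total COGS = $2,050.30 + $294.80 + $1,434.00 = $3,779.10
Ending inventory: 229 @ $7.90 + 56 @ $10.40 + 169 @ $7.65 + 225 @ $9.05 = $5,720.60

COGS = $3,779.10; ending inventory = $5,720.60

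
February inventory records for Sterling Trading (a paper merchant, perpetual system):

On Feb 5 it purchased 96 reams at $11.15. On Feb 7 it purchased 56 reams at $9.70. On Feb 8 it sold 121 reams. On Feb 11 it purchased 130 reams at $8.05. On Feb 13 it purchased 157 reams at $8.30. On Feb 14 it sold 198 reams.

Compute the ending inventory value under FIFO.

Feb 8, 121 sold [FIFO — oldest first]: 96 @ $11.15 + 25 @ $9.70 = $1,312.90
Feb 14, 198 sold [FIFO — oldest first]: 31 @ $9.70 + 130 @ $8.05 + 37 @ $8.30 = $1,654.30
Total COGS = $1,312.90 + $1,654.30 = $2,967.20
Ending inventory: 120 @ $8.30 = $996.00

Ending inventory = $996.00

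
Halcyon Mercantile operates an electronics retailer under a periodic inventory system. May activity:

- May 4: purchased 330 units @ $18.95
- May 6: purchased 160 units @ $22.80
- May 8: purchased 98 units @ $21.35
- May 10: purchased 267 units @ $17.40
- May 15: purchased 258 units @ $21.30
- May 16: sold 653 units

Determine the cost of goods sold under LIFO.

COGS = $12,917.50

May 16, 653 sold [LIFO — newest first]: 258 @ $21.30 + 267 @ $17.40 + 98 @ $21.35 + 30 @ $22.80 = $12,917.50
Ending inventory: 330 @ $18.95 + 130 @ $22.80 = $9,217.50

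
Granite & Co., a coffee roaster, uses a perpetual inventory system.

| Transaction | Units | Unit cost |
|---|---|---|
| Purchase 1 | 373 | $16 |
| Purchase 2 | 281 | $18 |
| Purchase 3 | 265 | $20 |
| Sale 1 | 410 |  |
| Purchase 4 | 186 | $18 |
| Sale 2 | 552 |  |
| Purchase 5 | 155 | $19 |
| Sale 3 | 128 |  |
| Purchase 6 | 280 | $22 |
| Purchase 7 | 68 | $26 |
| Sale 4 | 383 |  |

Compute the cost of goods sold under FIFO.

COGS = $27,305

Sale 1 (410) [FIFO — oldest first]: 373 @ $16 + 37 @ $18 = $6,634
Sale 2 (552) [FIFO — oldest first]: 244 @ $18 + 265 @ $20 + 43 @ $18 = $10,466
Sale 3 (128) [FIFO — oldest first]: 128 @ $18 = $2,304
Sale 4 (383) [FIFO — oldest first]: 15 @ $18 + 155 @ $19 + 213 @ $22 = $7,901
Total COGS = $6,634 + $10,466 + $2,304 + $7,901 = $27,305
Ending inventory: 67 @ $22 + 68 @ $26 = $3,242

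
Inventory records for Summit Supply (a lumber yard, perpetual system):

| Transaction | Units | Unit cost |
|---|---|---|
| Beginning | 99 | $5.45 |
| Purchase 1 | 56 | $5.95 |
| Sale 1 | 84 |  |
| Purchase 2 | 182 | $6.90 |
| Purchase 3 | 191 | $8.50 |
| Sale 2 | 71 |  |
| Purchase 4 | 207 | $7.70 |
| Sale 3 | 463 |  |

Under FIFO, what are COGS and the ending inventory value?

Sale 1 (84) [FIFO — oldest first]: 84 @ $5.45 = $457.80
Sale 2 (71) [FIFO — oldest first]: 15 @ $5.45 + 56 @ $5.95 = $414.95
Sale 3 (463) [FIFO — oldest first]: 182 @ $6.90 + 191 @ $8.50 + 90 @ $7.70 = $3,572.30
Total COGS = $457.80 + $414.95 + $3,572.30 = $4,445.05
Ending inventory: 117 @ $7.70 = $900.90
Check: goods available $5,345.95 = COGS $4,445.05 + ending $900.90

COGS = $4,445.05; ending inventory = $900.90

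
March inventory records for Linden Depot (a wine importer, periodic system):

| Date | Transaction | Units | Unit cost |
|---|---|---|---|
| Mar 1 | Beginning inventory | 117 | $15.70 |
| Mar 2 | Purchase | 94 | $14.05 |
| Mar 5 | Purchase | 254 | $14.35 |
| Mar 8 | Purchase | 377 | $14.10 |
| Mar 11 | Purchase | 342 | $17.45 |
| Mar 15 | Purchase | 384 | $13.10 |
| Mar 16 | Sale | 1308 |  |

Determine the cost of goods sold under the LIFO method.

Mar 16, 1308 sold [LIFO — newest first]: 384 @ $13.10 + 342 @ $17.45 + 377 @ $14.10 + 205 @ $14.35 = $19,255.75
Ending inventory: 117 @ $15.70 + 94 @ $14.05 + 49 @ $14.35 = $3,860.75
Check: goods available $23,116.50 = COGS $19,255.75 + ending $3,860.75

COGS = $19,255.75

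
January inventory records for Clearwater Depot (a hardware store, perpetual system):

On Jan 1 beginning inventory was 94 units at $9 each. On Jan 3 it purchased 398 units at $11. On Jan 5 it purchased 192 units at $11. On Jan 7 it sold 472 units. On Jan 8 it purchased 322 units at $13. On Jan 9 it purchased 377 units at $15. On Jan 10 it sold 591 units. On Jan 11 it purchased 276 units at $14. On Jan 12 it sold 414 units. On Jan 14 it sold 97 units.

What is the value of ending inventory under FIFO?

Ending inventory = $1,190

Jan 7, 472 sold [FIFO — oldest first]: 94 @ $9 + 378 @ $11 = $5,004
Jan 10, 591 sold [FIFO — oldest first]: 20 @ $11 + 192 @ $11 + 322 @ $13 + 57 @ $15 = $7,373
Jan 12, 414 sold [FIFO — oldest first]: 320 @ $15 + 94 @ $14 = $6,116
Jan 14, 97 sold [FIFO — oldest first]: 97 @ $14 = $1,358
Total COGS = $5,004 + $7,373 + $6,116 + $1,358 = $19,851
Ending inventory: 85 @ $14 = $1,190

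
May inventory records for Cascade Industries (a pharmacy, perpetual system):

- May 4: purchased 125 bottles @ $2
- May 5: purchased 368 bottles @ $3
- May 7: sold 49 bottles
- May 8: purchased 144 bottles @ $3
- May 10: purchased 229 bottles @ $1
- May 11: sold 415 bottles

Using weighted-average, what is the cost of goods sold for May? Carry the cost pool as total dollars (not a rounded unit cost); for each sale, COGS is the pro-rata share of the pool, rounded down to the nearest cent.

After May 4: 125 on hand, pool $250.00 (≈ $2.0000 each)
After May 5: 493 on hand, pool $1,354.00 (≈ $2.7465 each)
May 7, sell 49: 49/493 × $1,354.00 → $134.57
After May 8: 588 on hand, pool $1,651.43 (≈ $2.8086 each)
After May 10: 817 on hand, pool $1,880.43 (≈ $2.3016 each)
May 11, sell 415: 415/817 × $1,880.43 → $955.17
Total COGS = $134.57 + $955.17 = $1,089.74
Ending inventory (cost pool remaining) = $925.26

COGS = $1,089.74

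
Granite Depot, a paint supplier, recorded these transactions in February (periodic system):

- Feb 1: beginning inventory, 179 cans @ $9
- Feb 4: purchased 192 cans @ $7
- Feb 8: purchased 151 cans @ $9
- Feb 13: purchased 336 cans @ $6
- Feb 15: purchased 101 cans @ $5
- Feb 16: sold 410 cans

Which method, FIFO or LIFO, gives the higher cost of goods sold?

FIFO COGS: 179 @ $9 + 192 @ $7 + 39 @ $9 = $3,306
LIFO COGS: 101 @ $5 + 309 @ $6 = $2,359

FIFO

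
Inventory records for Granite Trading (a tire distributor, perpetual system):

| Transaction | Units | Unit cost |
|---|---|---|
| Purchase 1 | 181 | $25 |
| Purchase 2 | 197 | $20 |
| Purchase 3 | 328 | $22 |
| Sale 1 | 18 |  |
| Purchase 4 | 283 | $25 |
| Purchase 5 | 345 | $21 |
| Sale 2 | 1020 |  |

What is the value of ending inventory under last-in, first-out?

Ending inventory = $6,825

Sale 1 (18) [LIFO — newest first]: 18 @ $22 = $396
Sale 2 (1020) [LIFO — newest first]: 345 @ $21 + 283 @ $25 + 310 @ $22 + 82 @ $20 = $22,780
Total COGS = $396 + $22,780 = $23,176
Ending inventory: 181 @ $25 + 115 @ $20 = $6,825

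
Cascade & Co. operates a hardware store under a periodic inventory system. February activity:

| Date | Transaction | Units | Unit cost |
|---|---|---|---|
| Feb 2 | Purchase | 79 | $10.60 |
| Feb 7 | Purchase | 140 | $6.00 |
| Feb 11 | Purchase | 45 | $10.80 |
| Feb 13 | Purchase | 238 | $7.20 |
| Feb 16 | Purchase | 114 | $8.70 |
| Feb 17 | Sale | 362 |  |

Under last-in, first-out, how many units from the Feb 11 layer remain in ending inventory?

35

Feb 17, 362 sold [LIFO — newest first]: 114 @ $8.70 + 238 @ $7.20 + 10 @ $10.80 = $2,813.40
Ending inventory: 79 @ $10.60 + 140 @ $6.00 + 35 @ $10.80 = $2,055.40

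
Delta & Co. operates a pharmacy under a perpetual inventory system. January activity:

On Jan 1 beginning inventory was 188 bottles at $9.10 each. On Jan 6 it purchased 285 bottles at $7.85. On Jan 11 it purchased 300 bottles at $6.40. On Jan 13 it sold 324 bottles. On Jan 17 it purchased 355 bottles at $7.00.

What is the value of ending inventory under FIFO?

Jan 13, 324 sold [FIFO — oldest first]: 188 @ $9.10 + 136 @ $7.85 = $2,778.40
Ending inventory: 149 @ $7.85 + 300 @ $6.40 + 355 @ $7.00 = $5,574.65

Ending inventory = $5,574.65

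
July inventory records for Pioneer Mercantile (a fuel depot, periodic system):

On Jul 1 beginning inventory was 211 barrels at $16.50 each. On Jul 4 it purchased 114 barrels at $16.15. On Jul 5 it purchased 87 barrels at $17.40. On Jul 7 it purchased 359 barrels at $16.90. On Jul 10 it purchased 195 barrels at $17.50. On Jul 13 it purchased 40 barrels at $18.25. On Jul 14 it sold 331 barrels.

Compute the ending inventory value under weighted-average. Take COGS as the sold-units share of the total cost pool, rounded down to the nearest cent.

Ending inventory = $11,437.43

Jul 14, sell 331: 331/1006 × $17,046.00 → $5,608.57
Ending inventory (cost pool remaining) = $11,437.43
Check: goods available $17,046.00 = COGS $5,608.57 + ending $11,437.43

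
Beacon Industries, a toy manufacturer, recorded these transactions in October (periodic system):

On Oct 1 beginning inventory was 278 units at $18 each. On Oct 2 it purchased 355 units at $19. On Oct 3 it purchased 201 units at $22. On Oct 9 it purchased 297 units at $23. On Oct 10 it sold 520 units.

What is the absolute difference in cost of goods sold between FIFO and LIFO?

$2,069

FIFO COGS: 278 @ $18 + 242 @ $19 = $9,602
LIFO COGS: 297 @ $23 + 201 @ $22 + 22 @ $19 = $11,671
Difference = |$9,602 − $11,671| = $2,069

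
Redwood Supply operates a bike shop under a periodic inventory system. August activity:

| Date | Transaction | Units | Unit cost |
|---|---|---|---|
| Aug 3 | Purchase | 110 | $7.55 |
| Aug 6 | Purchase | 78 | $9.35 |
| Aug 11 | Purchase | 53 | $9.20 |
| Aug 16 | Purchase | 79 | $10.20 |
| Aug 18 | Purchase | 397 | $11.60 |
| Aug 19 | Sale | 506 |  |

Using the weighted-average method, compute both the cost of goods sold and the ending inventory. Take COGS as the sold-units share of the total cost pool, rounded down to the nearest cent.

Aug 19, sell 506: 506/717 × $7,458.40 → $5,263.52
Ending inventory (cost pool remaining) = $2,194.88
Check: goods available $7,458.40 = COGS $5,263.52 + ending $2,194.88

COGS = $5,263.52; ending inventory = $2,194.88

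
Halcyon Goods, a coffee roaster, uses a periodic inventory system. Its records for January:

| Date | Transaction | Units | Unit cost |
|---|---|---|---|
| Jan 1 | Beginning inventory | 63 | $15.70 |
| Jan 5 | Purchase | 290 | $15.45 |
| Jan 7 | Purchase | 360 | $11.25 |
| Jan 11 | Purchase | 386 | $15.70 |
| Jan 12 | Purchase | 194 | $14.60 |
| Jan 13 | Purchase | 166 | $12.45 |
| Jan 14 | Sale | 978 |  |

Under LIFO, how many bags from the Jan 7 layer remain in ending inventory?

128

Jan 14, 978 sold [LIFO — newest first]: 166 @ $12.45 + 194 @ $14.60 + 386 @ $15.70 + 232 @ $11.25 = $13,569.30
Ending inventory: 63 @ $15.70 + 290 @ $15.45 + 128 @ $11.25 = $6,909.60
Check: goods available $20,478.90 = COGS $13,569.30 + ending $6,909.60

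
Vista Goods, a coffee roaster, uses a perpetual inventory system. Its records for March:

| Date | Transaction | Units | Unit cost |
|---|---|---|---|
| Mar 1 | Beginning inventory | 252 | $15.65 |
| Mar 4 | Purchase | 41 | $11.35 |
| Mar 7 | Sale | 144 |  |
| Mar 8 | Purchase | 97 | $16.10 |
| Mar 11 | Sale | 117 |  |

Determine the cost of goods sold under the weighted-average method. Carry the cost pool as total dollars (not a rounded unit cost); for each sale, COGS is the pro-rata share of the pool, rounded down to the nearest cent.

COGS = $3,976.12

After Mar 1: 252 on hand, pool $3,943.80 (≈ $15.6500 each)
After Mar 4: 293 on hand, pool $4,409.15 (≈ $15.0483 each)
Mar 7, sell 144: 144/293 × $4,409.15 → $2,166.95
After Mar 8: 246 on hand, pool $3,803.90 (≈ $15.4630 each)
Mar 11, sell 117: 117/246 × $3,803.90 → $1,809.17
Total COGS = $2,166.95 + $1,809.17 = $3,976.12
Ending inventory (cost pool remaining) = $1,994.73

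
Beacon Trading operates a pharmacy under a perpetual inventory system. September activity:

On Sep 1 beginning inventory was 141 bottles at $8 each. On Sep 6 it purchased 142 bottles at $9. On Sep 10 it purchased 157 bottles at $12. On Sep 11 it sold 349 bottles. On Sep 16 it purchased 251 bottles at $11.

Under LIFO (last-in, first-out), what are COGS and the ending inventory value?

COGS = $3,562; ending inventory = $3,489

Sep 11, 349 sold [LIFO — newest first]: 157 @ $12 + 142 @ $9 + 50 @ $8 = $3,562
Ending inventory: 91 @ $8 + 251 @ $11 = $3,489
Check: goods available $7,051 = COGS $3,562 + ending $3,489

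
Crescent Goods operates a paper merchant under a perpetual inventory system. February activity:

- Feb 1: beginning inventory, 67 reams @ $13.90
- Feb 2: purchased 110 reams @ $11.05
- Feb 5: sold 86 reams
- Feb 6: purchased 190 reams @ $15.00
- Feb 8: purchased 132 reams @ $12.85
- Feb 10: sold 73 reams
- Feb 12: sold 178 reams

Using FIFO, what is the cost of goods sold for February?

COGS = $4,546.80

Feb 5, 86 sold [FIFO — oldest first]: 67 @ $13.90 + 19 @ $11.05 = $1,141.25
Feb 10, 73 sold [FIFO — oldest first]: 73 @ $11.05 = $806.65
Feb 12, 178 sold [FIFO — oldest first]: 18 @ $11.05 + 160 @ $15.00 = $2,598.90
Total COGS = $1,141.25 + $806.65 + $2,598.90 = $4,546.80
Ending inventory: 30 @ $15.00 + 132 @ $12.85 = $2,146.20
Check: goods available $6,693.00 = COGS $4,546.80 + ending $2,146.20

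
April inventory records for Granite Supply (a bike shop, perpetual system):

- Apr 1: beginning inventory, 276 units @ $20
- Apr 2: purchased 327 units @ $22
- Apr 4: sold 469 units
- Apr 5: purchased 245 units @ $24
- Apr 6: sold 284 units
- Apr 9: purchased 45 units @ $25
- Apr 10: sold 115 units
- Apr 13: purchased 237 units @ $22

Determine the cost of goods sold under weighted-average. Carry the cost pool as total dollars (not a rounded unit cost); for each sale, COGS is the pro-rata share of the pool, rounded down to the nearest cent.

COGS = $19,128.45

After Apr 1: 276 on hand, pool $5,520.00 (≈ $20.0000 each)
After Apr 2: 603 on hand, pool $12,714.00 (≈ $21.0846 each)
Apr 4, sell 469: 469/603 × $12,714.00 → $9,888.66
After Apr 5: 379 on hand, pool $8,705.34 (≈ $22.9692 each)
Apr 6, sell 284: 284/379 × $8,705.34 → $6,523.26
After Apr 9: 140 on hand, pool $3,307.08 (≈ $23.6220 each)
Apr 10, sell 115: 115/140 × $3,307.08 → $2,716.53
After Apr 13: 262 on hand, pool $5,804.55 (≈ $22.1548 each)
Total COGS = $9,888.66 + $6,523.26 + $2,716.53 = $19,128.45
Ending inventory (cost pool remaining) = $5,804.55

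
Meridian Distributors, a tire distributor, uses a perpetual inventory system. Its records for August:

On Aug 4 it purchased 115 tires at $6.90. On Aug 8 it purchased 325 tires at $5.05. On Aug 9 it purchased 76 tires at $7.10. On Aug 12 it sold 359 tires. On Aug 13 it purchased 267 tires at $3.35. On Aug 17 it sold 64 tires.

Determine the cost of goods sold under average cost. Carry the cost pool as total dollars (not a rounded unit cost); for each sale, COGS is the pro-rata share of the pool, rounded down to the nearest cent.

After Aug 4: 115 on hand, pool $793.50 (≈ $6.9000 each)
After Aug 8: 440 on hand, pool $2,434.75 (≈ $5.5335 each)
After Aug 9: 516 on hand, pool $2,974.35 (≈ $5.7642 each)
Aug 12, sell 359: 359/516 × $2,974.35 → $2,069.36
After Aug 13: 424 on hand, pool $1,799.44 (≈ $4.2440 each)
Aug 17, sell 64: 64/424 × $1,799.44 → $271.61
Total COGS = $2,069.36 + $271.61 = $2,340.97
Ending inventory (cost pool remaining) = $1,527.83
Check: goods available $3,868.80 = COGS $2,340.97 + ending $1,527.83

COGS = $2,340.97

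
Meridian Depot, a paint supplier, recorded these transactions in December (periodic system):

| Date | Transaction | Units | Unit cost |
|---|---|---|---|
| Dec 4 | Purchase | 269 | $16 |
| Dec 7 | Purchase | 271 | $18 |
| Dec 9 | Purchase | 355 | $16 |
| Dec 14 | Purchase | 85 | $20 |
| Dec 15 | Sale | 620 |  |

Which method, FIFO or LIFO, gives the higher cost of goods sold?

LIFO

FIFO COGS: 269 @ $16 + 271 @ $18 + 80 @ $16 = $10,462
LIFO COGS: 85 @ $20 + 355 @ $16 + 180 @ $18 = $10,620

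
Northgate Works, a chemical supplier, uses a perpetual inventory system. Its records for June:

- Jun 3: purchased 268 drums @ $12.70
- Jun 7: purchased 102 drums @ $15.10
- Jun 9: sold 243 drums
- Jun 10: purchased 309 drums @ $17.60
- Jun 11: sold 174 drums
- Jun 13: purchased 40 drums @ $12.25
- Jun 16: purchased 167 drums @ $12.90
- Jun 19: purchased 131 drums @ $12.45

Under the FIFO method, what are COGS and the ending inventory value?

Jun 9, 243 sold [FIFO — oldest first]: 243 @ $12.70 = $3,086.10
Jun 11, 174 sold [FIFO — oldest first]: 25 @ $12.70 + 102 @ $15.10 + 47 @ $17.60 = $2,684.90
Total COGS = $3,086.10 + $2,684.90 = $5,771.00
Ending inventory: 262 @ $17.60 + 40 @ $12.25 + 167 @ $12.90 + 131 @ $12.45 = $8,886.45

COGS = $5,771.00; ending inventory = $8,886.45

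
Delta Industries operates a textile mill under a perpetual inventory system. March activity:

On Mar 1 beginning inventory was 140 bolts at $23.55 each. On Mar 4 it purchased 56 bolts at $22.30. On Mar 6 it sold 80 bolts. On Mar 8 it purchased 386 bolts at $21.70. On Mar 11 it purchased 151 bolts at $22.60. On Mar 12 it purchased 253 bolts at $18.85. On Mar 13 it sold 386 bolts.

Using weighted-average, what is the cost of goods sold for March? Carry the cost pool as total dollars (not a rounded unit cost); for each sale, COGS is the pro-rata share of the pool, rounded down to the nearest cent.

After Mar 1: 140 on hand, pool $3,297.00 (≈ $23.5500 each)
After Mar 4: 196 on hand, pool $4,545.80 (≈ $23.1929 each)
Mar 6, sell 80: 80/196 × $4,545.80 → $1,855.42
After Mar 8: 502 on hand, pool $11,066.58 (≈ $22.0450 each)
After Mar 11: 653 on hand, pool $14,479.18 (≈ $22.1733 each)
After Mar 12: 906 on hand, pool $19,248.23 (≈ $21.2453 each)
Mar 13, sell 386: 386/906 × $19,248.23 → $8,200.68
Total COGS = $1,855.42 + $8,200.68 = $10,056.10
Ending inventory (cost pool remaining) = $11,047.55
Check: goods available $21,103.65 = COGS $10,056.10 + ending $11,047.55

COGS = $10,056.10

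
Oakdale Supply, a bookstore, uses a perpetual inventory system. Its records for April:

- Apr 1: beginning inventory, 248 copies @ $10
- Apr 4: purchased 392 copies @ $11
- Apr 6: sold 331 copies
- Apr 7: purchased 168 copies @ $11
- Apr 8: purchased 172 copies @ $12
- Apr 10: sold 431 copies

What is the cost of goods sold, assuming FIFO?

COGS = $8,134

Apr 6, 331 sold [FIFO — oldest first]: 248 @ $10 + 83 @ $11 = $3,393
Apr 10, 431 sold [FIFO — oldest first]: 309 @ $11 + 122 @ $11 = $4,741
Total COGS = $3,393 + $4,741 = $8,134
Ending inventory: 46 @ $11 + 172 @ $12 = $2,570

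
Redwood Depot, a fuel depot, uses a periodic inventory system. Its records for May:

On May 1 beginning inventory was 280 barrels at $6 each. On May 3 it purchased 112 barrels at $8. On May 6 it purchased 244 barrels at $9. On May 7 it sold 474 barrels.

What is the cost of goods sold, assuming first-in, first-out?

COGS = $3,314

May 7, 474 sold [FIFO — oldest first]: 280 @ $6 + 112 @ $8 + 82 @ $9 = $3,314
Ending inventory: 162 @ $9 = $1,458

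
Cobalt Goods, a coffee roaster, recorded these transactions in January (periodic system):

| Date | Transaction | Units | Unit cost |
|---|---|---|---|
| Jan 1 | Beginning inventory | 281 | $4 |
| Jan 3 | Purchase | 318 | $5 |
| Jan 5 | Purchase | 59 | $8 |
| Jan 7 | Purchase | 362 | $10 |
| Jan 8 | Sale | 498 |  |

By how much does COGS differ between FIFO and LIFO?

$2,268

FIFO COGS: 281 @ $4 + 217 @ $5 = $2,209
LIFO COGS: 362 @ $10 + 59 @ $8 + 77 @ $5 = $4,477
Difference = |$2,209 − $4,477| = $2,268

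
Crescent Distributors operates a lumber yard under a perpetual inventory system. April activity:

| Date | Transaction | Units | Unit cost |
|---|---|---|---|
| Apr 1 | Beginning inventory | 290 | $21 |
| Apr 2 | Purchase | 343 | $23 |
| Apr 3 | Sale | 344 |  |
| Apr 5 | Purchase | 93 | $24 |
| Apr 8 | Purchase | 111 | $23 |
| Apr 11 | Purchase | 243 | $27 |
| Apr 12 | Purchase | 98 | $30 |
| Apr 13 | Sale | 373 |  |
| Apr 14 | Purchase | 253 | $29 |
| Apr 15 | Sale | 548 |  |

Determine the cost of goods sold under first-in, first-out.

COGS = $30,788

Apr 3, 344 sold [FIFO — oldest first]: 290 @ $21 + 54 @ $23 = $7,332
Apr 13, 373 sold [FIFO — oldest first]: 289 @ $23 + 84 @ $24 = $8,663
Apr 15, 548 sold [FIFO — oldest first]: 9 @ $24 + 111 @ $23 + 243 @ $27 + 98 @ $30 + 87 @ $29 = $14,793
Total COGS = $7,332 + $8,663 + $14,793 = $30,788
Ending inventory: 166 @ $29 = $4,814
Check: goods available $35,602 = COGS $30,788 + ending $4,814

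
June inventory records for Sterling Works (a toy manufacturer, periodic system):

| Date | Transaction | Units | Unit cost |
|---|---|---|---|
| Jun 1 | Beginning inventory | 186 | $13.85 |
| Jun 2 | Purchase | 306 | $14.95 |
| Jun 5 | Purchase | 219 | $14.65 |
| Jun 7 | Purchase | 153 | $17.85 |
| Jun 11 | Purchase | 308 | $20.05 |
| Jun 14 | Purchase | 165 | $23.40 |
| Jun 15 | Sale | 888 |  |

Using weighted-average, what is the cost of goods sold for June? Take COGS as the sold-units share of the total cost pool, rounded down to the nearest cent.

Jun 15, sell 888: 888/1337 × $23,126.60 → $15,360.07
Ending inventory (cost pool remaining) = $7,766.53

COGS = $15,360.07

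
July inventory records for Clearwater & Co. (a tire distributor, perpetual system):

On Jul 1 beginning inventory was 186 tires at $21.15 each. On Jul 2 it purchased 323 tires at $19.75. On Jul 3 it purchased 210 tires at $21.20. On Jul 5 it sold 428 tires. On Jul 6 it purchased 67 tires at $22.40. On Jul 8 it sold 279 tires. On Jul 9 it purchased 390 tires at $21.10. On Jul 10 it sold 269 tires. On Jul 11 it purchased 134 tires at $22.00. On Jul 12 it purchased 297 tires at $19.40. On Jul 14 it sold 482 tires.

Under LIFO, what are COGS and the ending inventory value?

Jul 5, 428 sold [LIFO — newest first]: 210 @ $21.20 + 218 @ $19.75 = $8,757.50
Jul 8, 279 sold [LIFO — newest first]: 67 @ $22.40 + 105 @ $19.75 + 107 @ $21.15 = $5,837.60
Jul 10, 269 sold [LIFO — newest first]: 269 @ $21.10 = $5,675.90
Jul 14, 482 sold [LIFO — newest first]: 297 @ $19.40 + 134 @ $22.00 + 51 @ $21.10 = $9,785.90
Total COGS = $8,757.50 + $5,837.60 + $5,675.90 + $9,785.90 = $30,056.90
Ending inventory: 79 @ $21.15 + 70 @ $21.10 = $3,147.85
Check: goods available $33,204.75 = COGS $30,056.90 + ending $3,147.85

COGS = $30,056.90; ending inventory = $3,147.85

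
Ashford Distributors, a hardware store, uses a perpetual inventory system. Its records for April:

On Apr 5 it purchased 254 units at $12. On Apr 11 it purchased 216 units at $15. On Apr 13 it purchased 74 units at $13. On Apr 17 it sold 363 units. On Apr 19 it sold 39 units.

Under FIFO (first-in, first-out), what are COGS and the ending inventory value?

Apr 17, 363 sold [FIFO — oldest first]: 254 @ $12 + 109 @ $15 = $4,683
Apr 19, 39 sold [FIFO — oldest first]: 39 @ $15 = $585
Total COGS = $4,683 + $585 = $5,268
Ending inventory: 68 @ $15 + 74 @ $13 = $1,982
Check: goods available $7,250 = COGS $5,268 + ending $1,982

COGS = $5,268; ending inventory = $1,982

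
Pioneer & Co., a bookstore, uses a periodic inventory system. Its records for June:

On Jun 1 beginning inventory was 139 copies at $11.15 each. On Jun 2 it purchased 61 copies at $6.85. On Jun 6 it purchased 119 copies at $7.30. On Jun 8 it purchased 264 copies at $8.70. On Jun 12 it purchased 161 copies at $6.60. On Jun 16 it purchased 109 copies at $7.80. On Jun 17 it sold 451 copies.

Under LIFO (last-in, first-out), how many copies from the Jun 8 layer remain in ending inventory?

83

Jun 17, 451 sold [LIFO — newest first]: 109 @ $7.80 + 161 @ $6.60 + 181 @ $8.70 = $3,487.50
Ending inventory: 139 @ $11.15 + 61 @ $6.85 + 119 @ $7.30 + 83 @ $8.70 = $3,558.50
Check: goods available $7,046.00 = COGS $3,487.50 + ending $3,558.50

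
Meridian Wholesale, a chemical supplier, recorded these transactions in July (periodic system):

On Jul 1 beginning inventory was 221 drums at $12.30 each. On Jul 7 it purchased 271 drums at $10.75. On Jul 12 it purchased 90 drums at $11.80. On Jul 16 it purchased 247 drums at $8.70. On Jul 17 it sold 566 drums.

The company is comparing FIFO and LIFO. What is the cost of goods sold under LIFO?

FIFO COGS: 221 @ $12.30 + 271 @ $10.75 + 74 @ $11.80 = $6,504.75
LIFO COGS: 247 @ $8.70 + 90 @ $11.80 + 229 @ $10.75 = $5,672.65

COGS = $5,672.65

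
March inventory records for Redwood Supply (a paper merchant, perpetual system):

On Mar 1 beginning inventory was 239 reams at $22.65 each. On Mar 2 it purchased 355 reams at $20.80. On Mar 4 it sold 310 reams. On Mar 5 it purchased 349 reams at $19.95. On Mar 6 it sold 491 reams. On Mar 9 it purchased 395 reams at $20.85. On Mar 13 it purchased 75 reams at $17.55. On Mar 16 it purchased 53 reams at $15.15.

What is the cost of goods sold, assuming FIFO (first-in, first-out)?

COGS = $16,927.00

Mar 4, 310 sold [FIFO — oldest first]: 239 @ $22.65 + 71 @ $20.80 = $6,890.15
Mar 6, 491 sold [FIFO — oldest first]: 284 @ $20.80 + 207 @ $19.95 = $10,036.85
Total COGS = $6,890.15 + $10,036.85 = $16,927.00
Ending inventory: 142 @ $19.95 + 395 @ $20.85 + 75 @ $17.55 + 53 @ $15.15 = $13,187.85
Check: goods available $30,114.85 = COGS $16,927.00 + ending $13,187.85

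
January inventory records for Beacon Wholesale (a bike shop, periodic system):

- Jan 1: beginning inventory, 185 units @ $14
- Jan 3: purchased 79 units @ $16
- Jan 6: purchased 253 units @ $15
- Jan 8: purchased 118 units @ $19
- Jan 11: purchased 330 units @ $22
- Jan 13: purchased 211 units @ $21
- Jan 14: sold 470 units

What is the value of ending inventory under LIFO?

Jan 14, 470 sold [LIFO — newest first]: 211 @ $21 + 259 @ $22 = $10,129
Ending inventory: 185 @ $14 + 79 @ $16 + 253 @ $15 + 118 @ $19 + 71 @ $22 = $11,453

Ending inventory = $11,453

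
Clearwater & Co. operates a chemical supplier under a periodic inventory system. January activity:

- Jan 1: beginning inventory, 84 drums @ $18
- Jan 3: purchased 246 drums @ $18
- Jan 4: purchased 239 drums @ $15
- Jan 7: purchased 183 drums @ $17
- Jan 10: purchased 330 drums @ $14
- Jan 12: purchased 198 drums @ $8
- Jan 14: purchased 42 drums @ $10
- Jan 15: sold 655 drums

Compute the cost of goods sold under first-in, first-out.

COGS = $10,987

Jan 15, 655 sold [FIFO — oldest first]: 84 @ $18 + 246 @ $18 + 239 @ $15 + 86 @ $17 = $10,987
Ending inventory: 97 @ $17 + 330 @ $14 + 198 @ $8 + 42 @ $10 = $8,273
Check: goods available $19,260 = COGS $10,987 + ending $8,273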